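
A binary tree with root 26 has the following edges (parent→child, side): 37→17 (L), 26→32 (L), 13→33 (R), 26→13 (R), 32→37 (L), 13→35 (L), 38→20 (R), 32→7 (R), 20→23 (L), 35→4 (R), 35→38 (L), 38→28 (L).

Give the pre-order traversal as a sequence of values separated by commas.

26, 32, 37, 17, 7, 13, 35, 38, 28, 20, 23, 4, 33

Pre-order visits the node, then its left subtree, then its right subtree.
Visit 26.
At 26: go left to 32.
  Visit 32.
  At 32: go left to 37.
    Visit 37.
    At 37: go left to 17.
      17 is a leaf — visit 17.
    At 37: no right child.
  At 32: go right to 7.
    7 is a leaf — visit 7.
At 26: go right to 13.
  Visit 13.
  At 13: go left to 35.
    Visit 35.
    At 35: go left to 38.
      Visit 38.
      At 38: go left to 28.
        28 is a leaf — visit 28.
      At 38: go right to 20.
        Visit 20.
        At 20: go left to 23.
          23 is a leaf — visit 23.
        At 20: no right child.
    At 35: go right to 4.
      4 is a leaf — visit 4.
  At 13: go right to 33.
    33 is a leaf — visit 33.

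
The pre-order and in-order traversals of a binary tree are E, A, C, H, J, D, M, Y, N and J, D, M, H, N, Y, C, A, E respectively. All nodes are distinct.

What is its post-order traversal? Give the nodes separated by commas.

M, D, J, N, Y, H, C, A, E

The first element of pre-order is the root; it splits in-order into left and right subtrees.
Root E: left subtree has 8 nodes {J, D, M, H, N, Y, C, A}, right has 0 { }.
  Root A: left subtree has 7 nodes {J, D, M, H, N, Y, C}, right has 0 { }.
    Root C: left subtree has 6 nodes {J, D, M, H, N, Y}, right has 0 { }.
      Root H: left subtree has 3 nodes {J, D, M}, right has 2 {N, Y}.
        Root J: left subtree has 0 nodes { }, right has 2 {D, M}.
          Root D: left subtree has 0 nodes { }, right has 1 {M}.
        Root Y: left subtree has 1 node {N}, right has 0 { }.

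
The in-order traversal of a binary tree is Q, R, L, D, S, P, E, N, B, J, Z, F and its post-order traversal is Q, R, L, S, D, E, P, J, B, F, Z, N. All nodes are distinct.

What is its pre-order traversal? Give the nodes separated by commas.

N, P, D, L, R, Q, S, E, Z, B, J, F

The last element of post-order is the root; it splits in-order into left and right subtrees.
Root N: left subtree has 7 nodes {Q, R, L, D, S, P, E}, right has 4 {B, J, Z, F}.
  Root P: left subtree has 5 nodes {Q, R, L, D, S}, right has 1 {E}.
    Root D: left subtree has 3 nodes {Q, R, L}, right has 1 {S}.
      Root L: left subtree has 2 nodes {Q, R}, right has 0 { }.
        Root R: left subtree has 1 node {Q}, right has 0 { }.
  Root Z: left subtree has 2 nodes {B, J}, right has 1 {F}.
    Root B: left subtree has 0 nodes { }, right has 1 {J}.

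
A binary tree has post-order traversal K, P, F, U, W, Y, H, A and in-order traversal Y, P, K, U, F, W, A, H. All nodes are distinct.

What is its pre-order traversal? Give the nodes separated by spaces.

A Y W U P K F H

The last element of post-order is the root; it splits in-order into left and right subtrees.
Root A: left subtree has 6 nodes {Y, P, K, U, F, W}, right has 1 {H}.
  Root Y: left subtree has 0 nodes { }, right has 5 {P, K, U, F, W}.
    Root W: left subtree has 4 nodes {P, K, U, F}, right has 0 { }.
      Root U: left subtree has 2 nodes {P, K}, right has 1 {F}.
        Root P: left subtree has 0 nodes { }, right has 1 {K}.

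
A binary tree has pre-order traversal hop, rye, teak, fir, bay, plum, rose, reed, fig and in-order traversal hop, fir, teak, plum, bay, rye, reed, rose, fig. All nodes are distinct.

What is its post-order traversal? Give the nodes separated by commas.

fir, plum, bay, teak, reed, fig, rose, rye, hop

The first element of pre-order is the root; it splits in-order into left and right subtrees.
Root hop: left subtree has 0 nodes { }, right has 8 {fir, teak, plum, bay, rye, reed, rose, fig}.
  Root rye: left subtree has 4 nodes {fir, teak, plum, bay}, right has 3 {reed, rose, fig}.
    Root teak: left subtree has 1 node {fir}, right has 2 {plum, bay}.
      Root bay: left subtree has 1 node {plum}, right has 0 { }.
    Root rose: left subtree has 1 node {reed}, right has 1 {fig}.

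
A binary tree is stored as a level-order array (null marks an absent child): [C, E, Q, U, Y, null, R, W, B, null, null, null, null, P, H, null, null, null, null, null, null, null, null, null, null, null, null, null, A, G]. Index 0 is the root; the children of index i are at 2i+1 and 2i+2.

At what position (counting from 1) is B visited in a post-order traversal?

Post-order visits the left subtree, then the right subtree, then the node.
At C: go left to E.
  At E: go left to U.
    At U: go left to W.
      W is a leaf — visit W.
    At U: go right to B.
      B is a leaf — visit B.
    Visit U.
  At E: go right to Y.
    Y is a leaf — visit Y.
  Visit E.
At C: go right to Q.
  At Q: no left child.
  At Q: go right to R.
    At R: go left to P.
      At P: no left child.
      At P: go right to A.
        A is a leaf — visit A.
      Visit P.
    At R: go right to H.
      At H: go left to G.
        G is a leaf — visit G.
      At H: no right child.
      Visit H.
    Visit R.
  Visit Q.
Visit C.
Full post-order sequence: W, B, U, Y, E, A, P, G, H, R, Q, C.

2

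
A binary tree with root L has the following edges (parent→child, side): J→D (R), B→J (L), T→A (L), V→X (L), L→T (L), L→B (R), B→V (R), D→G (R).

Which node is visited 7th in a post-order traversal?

V

Post-order visits the left subtree, then the right subtree, then the node.
At L: go left to T.
  At T: go left to A.
    A is a leaf — visit A.
  At T: no right child.
  Visit T.
At L: go right to B.
  At B: go left to J.
    At J: no left child.
    At J: go right to D.
      At D: no left child.
      At D: go right to G.
        G is a leaf — visit G.
      Visit D.
    Visit J.
  At B: go right to V.
    At V: go left to X.
      X is a leaf — visit X.
    At V: no right child.
    Visit V.
  Visit B.
Visit L.
Full post-order sequence: A, T, G, D, J, X, V, B, L.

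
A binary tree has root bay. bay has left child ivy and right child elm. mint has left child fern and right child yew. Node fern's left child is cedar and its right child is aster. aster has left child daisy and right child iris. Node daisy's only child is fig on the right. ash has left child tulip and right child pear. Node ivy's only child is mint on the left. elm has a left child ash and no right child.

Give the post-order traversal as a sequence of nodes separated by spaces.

Post-order visits the left subtree, then the right subtree, then the node.
At bay: go left to ivy.
  At ivy: go left to mint.
    At mint: go left to fern.
      At fern: go left to cedar.
        cedar is a leaf — visit cedar.
      At fern: go right to aster.
        At aster: go left to daisy.
          At daisy: no left child.
          At daisy: go right to fig.
            fig is a leaf — visit fig.
          Visit daisy.
        At aster: go right to iris.
          iris is a leaf — visit iris.
        Visit aster.
      Visit fern.
    At mint: go right to yew.
      yew is a leaf — visit yew.
    Visit mint.
  At ivy: no right child.
  Visit ivy.
At bay: go right to elm.
  At elm: go left to ash.
    At ash: go left to tulip.
      tulip is a leaf — visit tulip.
    At ash: go right to pear.
      pear is a leaf — visit pear.
    Visit ash.
  At elm: no right child.
  Visit elm.
Visit bay.

cedar fig daisy iris aster fern yew mint ivy tulip pear ash elm bay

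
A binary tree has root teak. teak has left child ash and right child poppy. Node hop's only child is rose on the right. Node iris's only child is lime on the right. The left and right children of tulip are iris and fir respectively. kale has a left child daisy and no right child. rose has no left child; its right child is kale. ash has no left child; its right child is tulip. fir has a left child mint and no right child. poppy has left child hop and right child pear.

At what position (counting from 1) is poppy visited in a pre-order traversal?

8

Pre-order visits the node, then its left subtree, then its right subtree.
Visit teak.
At teak: go left to ash.
  Visit ash.
  At ash: no left child.
  At ash: go right to tulip.
    Visit tulip.
    At tulip: go left to iris.
      Visit iris.
      At iris: no left child.
      At iris: go right to lime.
        lime is a leaf — visit lime.
    At tulip: go right to fir.
      Visit fir.
      At fir: go left to mint.
        mint is a leaf — visit mint.
      At fir: no right child.
At teak: go right to poppy.
  Visit poppy.
  At poppy: go left to hop.
    Visit hop.
    At hop: no left child.
    At hop: go right to rose.
      Visit rose.
      At rose: no left child.
      At rose: go right to kale.
        Visit kale.
        At kale: go left to daisy.
          daisy is a leaf — visit daisy.
        At kale: no right child.
  At poppy: go right to pear.
    pear is a leaf — visit pear.
Full pre-order sequence: teak, ash, tulip, iris, lime, fir, mint, poppy, hop, rose, kale, daisy, pear.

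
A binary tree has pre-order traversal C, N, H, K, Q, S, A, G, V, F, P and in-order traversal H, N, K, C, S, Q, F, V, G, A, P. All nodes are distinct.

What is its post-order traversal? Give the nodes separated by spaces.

H K N S F V G P A Q C

The first element of pre-order is the root; it splits in-order into left and right subtrees.
Root C: left subtree has 3 nodes {H, N, K}, right has 7 {S, Q, F, V, G, A, P}.
  Root N: left subtree has 1 node {H}, right has 1 {K}.
  Root Q: left subtree has 1 node {S}, right has 5 {F, V, G, A, P}.
    Root A: left subtree has 3 nodes {F, V, G}, right has 1 {P}.
      Root G: left subtree has 2 nodes {F, V}, right has 0 { }.
        Root V: left subtree has 1 node {F}, right has 0 { }.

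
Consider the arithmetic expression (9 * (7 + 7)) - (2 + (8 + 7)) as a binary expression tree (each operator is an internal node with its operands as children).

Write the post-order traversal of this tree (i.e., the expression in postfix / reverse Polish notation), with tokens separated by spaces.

9 7 7 + * 2 8 7 + + -

Post-order on an expression tree gives postfix notation: for each operator, emit left operand, right operand, then the operator.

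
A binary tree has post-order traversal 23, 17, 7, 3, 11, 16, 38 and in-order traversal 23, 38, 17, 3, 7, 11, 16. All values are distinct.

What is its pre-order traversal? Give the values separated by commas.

The last element of post-order is the root; it splits in-order into left and right subtrees.
Root 38: left subtree has 1 node {23}, right has 5 {17, 3, 7, 11, 16}.
  Root 16: left subtree has 4 nodes {17, 3, 7, 11}, right has 0 { }.
    Root 11: left subtree has 3 nodes {17, 3, 7}, right has 0 { }.
      Root 3: left subtree has 1 node {17}, right has 1 {7}.

38, 23, 16, 11, 3, 17, 7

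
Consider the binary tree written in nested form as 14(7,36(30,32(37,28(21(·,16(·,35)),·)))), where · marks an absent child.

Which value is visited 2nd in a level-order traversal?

Level-order visits nodes level by level from the root, left to right within each level.
Level 0: 14
Level 1: 7, 36
Level 2: 30, 32
Level 3: 37, 28
Level 4: 21
Level 5: 16
Level 6: 35
Full level-order sequence: 14, 7, 36, 30, 32, 37, 28, 21, 16, 35.

7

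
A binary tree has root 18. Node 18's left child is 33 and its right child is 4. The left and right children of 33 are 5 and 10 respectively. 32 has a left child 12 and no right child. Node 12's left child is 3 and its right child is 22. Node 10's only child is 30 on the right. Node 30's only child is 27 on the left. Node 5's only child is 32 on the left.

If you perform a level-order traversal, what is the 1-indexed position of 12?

Level-order visits nodes level by level from the root, left to right within each level.
Level 0: 18
Level 1: 33, 4
Level 2: 5, 10
Level 3: 32, 30
Level 4: 12, 27
Level 5: 3, 22
Full level-order sequence: 18, 33, 4, 5, 10, 32, 30, 12, 27, 3, 22.

8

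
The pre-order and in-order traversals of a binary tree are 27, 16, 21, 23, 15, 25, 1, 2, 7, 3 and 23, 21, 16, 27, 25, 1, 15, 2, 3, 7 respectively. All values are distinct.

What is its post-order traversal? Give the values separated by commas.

The first element of pre-order is the root; it splits in-order into left and right subtrees.
Root 27: left subtree has 3 nodes {23, 21, 16}, right has 6 {25, 1, 15, 2, 3, 7}.
  Root 16: left subtree has 2 nodes {23, 21}, right has 0 { }.
    Root 21: left subtree has 1 node {23}, right has 0 { }.
  Root 15: left subtree has 2 nodes {25, 1}, right has 3 {2, 3, 7}.
    Root 25: left subtree has 0 nodes { }, right has 1 {1}.
    Root 2: left subtree has 0 nodes { }, right has 2 {3, 7}.
      Root 7: left subtree has 1 node {3}, right has 0 { }.

23, 21, 16, 1, 25, 3, 7, 2, 15, 27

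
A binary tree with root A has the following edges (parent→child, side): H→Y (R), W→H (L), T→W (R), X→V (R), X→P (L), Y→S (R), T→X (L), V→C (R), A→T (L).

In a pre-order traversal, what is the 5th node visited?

Pre-order visits the node, then its left subtree, then its right subtree.
Visit A.
At A: go left to T.
  Visit T.
  At T: go left to X.
    Visit X.
    At X: go left to P.
      P is a leaf — visit P.
    At X: go right to V.
      Visit V.
      At V: no left child.
      At V: go right to C.
        C is a leaf — visit C.
  At T: go right to W.
    Visit W.
    At W: go left to H.
      Visit H.
      At H: no left child.
      At H: go right to Y.
        Visit Y.
        At Y: no left child.
        At Y: go right to S.
          S is a leaf — visit S.
    At W: no right child.
At A: no right child.
Full pre-order sequence: A, T, X, P, V, C, W, H, Y, S.

V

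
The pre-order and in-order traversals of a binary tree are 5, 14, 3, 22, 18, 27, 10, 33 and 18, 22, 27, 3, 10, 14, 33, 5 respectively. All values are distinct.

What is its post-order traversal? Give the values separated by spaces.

18 27 22 10 3 33 14 5

The first element of pre-order is the root; it splits in-order into left and right subtrees.
Root 5: left subtree has 7 nodes {18, 22, 27, 3, 10, 14, 33}, right has 0 { }.
  Root 14: left subtree has 5 nodes {18, 22, 27, 3, 10}, right has 1 {33}.
    Root 3: left subtree has 3 nodes {18, 22, 27}, right has 1 {10}.
      Root 22: left subtree has 1 node {18}, right has 1 {27}.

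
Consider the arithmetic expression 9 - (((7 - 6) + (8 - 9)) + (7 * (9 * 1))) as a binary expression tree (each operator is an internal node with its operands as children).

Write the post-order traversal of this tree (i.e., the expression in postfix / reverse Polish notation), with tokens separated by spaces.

Post-order on an expression tree gives postfix notation: for each operator, emit left operand, right operand, then the operator.

9 7 6 - 8 9 - + 7 9 1 * * + -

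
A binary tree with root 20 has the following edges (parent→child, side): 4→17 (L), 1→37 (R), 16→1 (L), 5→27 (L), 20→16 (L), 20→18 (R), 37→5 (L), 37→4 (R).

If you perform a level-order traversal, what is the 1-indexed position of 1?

4

Level-order visits nodes level by level from the root, left to right within each level.
Level 0: 20
Level 1: 16, 18
Level 2: 1
Level 3: 37
Level 4: 5, 4
Level 5: 27, 17
Full level-order sequence: 20, 16, 18, 1, 37, 5, 4, 27, 17.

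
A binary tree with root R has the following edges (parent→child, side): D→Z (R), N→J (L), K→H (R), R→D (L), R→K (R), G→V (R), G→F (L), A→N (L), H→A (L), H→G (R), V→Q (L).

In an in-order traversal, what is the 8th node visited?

H

In-order visits the left subtree, then the node, then the right subtree.
At R: go left to D.
  At D: no left child.
  Visit D.
  At D: go right to Z.
    Z is a leaf — visit Z.
Visit R.
At R: go right to K.
  At K: no left child.
  Visit K.
  At K: go right to H.
    At H: go left to A.
      At A: go left to N.
        At N: go left to J.
          J is a leaf — visit J.
        Visit N.
        At N: no right child.
      Visit A.
      At A: no right child.
    Visit H.
    At H: go right to G.
      At G: go left to F.
        F is a leaf — visit F.
      Visit G.
      At G: go right to V.
        At V: go left to Q.
          Q is a leaf — visit Q.
        Visit V.
        At V: no right child.
Full in-order sequence: D, Z, R, K, J, N, A, H, F, G, Q, V.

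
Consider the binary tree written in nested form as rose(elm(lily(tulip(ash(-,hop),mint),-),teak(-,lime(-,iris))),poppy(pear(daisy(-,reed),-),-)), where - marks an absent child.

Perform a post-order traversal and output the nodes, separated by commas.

Post-order visits the left subtree, then the right subtree, then the node.
At rose: go left to elm.
  At elm: go left to lily.
    At lily: go left to tulip.
      At tulip: go left to ash.
        At ash: no left child.
        At ash: go right to hop.
          hop is a leaf — visit hop.
        Visit ash.
      At tulip: go right to mint.
        mint is a leaf — visit mint.
      Visit tulip.
    At lily: no right child.
    Visit lily.
  At elm: go right to teak.
    At teak: no left child.
    At teak: go right to lime.
      At lime: no left child.
      At lime: go right to iris.
        iris is a leaf — visit iris.
      Visit lime.
    Visit teak.
  Visit elm.
At rose: go right to poppy.
  At poppy: go left to pear.
    At pear: go left to daisy.
      At daisy: no left child.
      At daisy: go right to reed.
        reed is a leaf — visit reed.
      Visit daisy.
    At pear: no right child.
    Visit pear.
  At poppy: no right child.
  Visit poppy.
Visit rose.

hop, ash, mint, tulip, lily, iris, lime, teak, elm, reed, daisy, pear, poppy, rose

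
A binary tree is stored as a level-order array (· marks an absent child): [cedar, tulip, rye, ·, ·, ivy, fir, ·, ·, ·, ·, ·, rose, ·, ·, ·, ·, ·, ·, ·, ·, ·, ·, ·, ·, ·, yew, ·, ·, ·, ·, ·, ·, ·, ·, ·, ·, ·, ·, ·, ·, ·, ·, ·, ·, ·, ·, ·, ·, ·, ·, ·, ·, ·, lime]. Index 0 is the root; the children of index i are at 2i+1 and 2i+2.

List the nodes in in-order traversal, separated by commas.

In-order visits the left subtree, then the node, then the right subtree.
At cedar: go left to tulip.
  tulip is a leaf — visit tulip.
Visit cedar.
At cedar: go right to rye.
  At rye: go left to ivy.
    At ivy: no left child.
    Visit ivy.
    At ivy: go right to rose.
      At rose: no left child.
      Visit rose.
      At rose: go right to yew.
        At yew: no left child.
        Visit yew.
        At yew: go right to lime.
          lime is a leaf — visit lime.
  Visit rye.
  At rye: go right to fir.
    fir is a leaf — visit fir.

tulip, cedar, ivy, rose, yew, lime, rye, fir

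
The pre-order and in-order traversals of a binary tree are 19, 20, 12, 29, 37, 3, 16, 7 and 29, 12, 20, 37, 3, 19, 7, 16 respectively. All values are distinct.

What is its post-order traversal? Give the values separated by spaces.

The first element of pre-order is the root; it splits in-order into left and right subtrees.
Root 19: left subtree has 5 nodes {29, 12, 20, 37, 3}, right has 2 {7, 16}.
  Root 20: left subtree has 2 nodes {29, 12}, right has 2 {37, 3}.
    Root 12: left subtree has 1 node {29}, right has 0 { }.
    Root 37: left subtree has 0 nodes { }, right has 1 {3}.
  Root 16: left subtree has 1 node {7}, right has 0 { }.

29 12 3 37 20 7 16 19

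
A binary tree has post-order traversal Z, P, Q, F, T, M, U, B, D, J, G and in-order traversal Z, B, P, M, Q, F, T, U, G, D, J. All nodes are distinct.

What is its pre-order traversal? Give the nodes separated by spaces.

G B Z U M P T F Q J D

The last element of post-order is the root; it splits in-order into left and right subtrees.
Root G: left subtree has 8 nodes {Z, B, P, M, Q, F, T, U}, right has 2 {D, J}.
  Root B: left subtree has 1 node {Z}, right has 6 {P, M, Q, F, T, U}.
    Root U: left subtree has 5 nodes {P, M, Q, F, T}, right has 0 { }.
      Root M: left subtree has 1 node {P}, right has 3 {Q, F, T}.
        Root T: left subtree has 2 nodes {Q, F}, right has 0 { }.
          Root F: left subtree has 1 node {Q}, right has 0 { }.
  Root J: left subtree has 1 node {D}, right has 0 { }.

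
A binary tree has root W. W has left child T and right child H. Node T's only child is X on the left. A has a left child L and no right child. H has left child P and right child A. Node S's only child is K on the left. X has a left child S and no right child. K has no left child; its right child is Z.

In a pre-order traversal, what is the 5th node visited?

Pre-order visits the node, then its left subtree, then its right subtree.
Visit W.
At W: go left to T.
  Visit T.
  At T: go left to X.
    Visit X.
    At X: go left to S.
      Visit S.
      At S: go left to K.
        Visit K.
        At K: no left child.
        At K: go right to Z.
          Z is a leaf — visit Z.
      At S: no right child.
    At X: no right child.
  At T: no right child.
At W: go right to H.
  Visit H.
  At H: go left to P.
    P is a leaf — visit P.
  At H: go right to A.
    Visit A.
    At A: go left to L.
      L is a leaf — visit L.
    At A: no right child.
Full pre-order sequence: W, T, X, S, K, Z, H, P, A, L.

K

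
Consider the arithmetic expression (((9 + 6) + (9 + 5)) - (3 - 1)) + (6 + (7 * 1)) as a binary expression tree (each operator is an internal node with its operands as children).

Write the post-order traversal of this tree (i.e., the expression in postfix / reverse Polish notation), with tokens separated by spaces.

9 6 + 9 5 + + 3 1 - - 6 7 1 * + +

Post-order on an expression tree gives postfix notation: for each operator, emit left operand, right operand, then the operator.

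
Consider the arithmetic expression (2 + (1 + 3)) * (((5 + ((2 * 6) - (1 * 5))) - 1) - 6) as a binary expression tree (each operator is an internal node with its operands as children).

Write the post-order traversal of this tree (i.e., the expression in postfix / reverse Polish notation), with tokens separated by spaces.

Post-order on an expression tree gives postfix notation: for each operator, emit left operand, right operand, then the operator.

2 1 3 + + 5 2 6 * 1 5 * - + 1 - 6 - *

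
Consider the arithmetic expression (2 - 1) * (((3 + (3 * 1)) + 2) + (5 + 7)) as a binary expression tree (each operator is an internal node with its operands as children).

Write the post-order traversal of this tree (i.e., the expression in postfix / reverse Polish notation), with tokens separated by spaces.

2 1 - 3 3 1 * + 2 + 5 7 + + *

Post-order on an expression tree gives postfix notation: for each operator, emit left operand, right operand, then the operator.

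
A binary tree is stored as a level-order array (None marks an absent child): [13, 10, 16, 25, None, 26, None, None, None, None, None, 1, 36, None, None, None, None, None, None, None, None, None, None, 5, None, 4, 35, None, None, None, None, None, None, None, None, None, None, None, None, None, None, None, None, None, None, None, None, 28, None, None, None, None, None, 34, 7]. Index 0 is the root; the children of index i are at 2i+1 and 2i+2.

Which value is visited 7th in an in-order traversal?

In-order visits the left subtree, then the node, then the right subtree.
At 13: go left to 10.
  At 10: go left to 25.
    25 is a leaf — visit 25.
  Visit 10.
  At 10: no right child.
Visit 13.
At 13: go right to 16.
  At 16: go left to 26.
    At 26: go left to 1.
      At 1: go left to 5.
        At 5: go left to 28.
          28 is a leaf — visit 28.
        Visit 5.
        At 5: no right child.
      Visit 1.
      At 1: no right child.
    Visit 26.
    At 26: go right to 36.
      At 36: go left to 4.
        4 is a leaf — visit 4.
      Visit 36.
      At 36: go right to 35.
        At 35: go left to 34.
          34 is a leaf — visit 34.
        Visit 35.
        At 35: go right to 7.
          7 is a leaf — visit 7.
  Visit 16.
  At 16: no right child.
Full in-order sequence: 25, 10, 13, 28, 5, 1, 26, 4, 36, 34, 35, 7, 16.

26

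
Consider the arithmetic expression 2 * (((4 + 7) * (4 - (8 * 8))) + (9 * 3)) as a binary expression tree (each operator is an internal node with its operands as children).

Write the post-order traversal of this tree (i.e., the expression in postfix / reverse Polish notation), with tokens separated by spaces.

2 4 7 + 4 8 8 * - * 9 3 * + *

Post-order on an expression tree gives postfix notation: for each operator, emit left operand, right operand, then the operator.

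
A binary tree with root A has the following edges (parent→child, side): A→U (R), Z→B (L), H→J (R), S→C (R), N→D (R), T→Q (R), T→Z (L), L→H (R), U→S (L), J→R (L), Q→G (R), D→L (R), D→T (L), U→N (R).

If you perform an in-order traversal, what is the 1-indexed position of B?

In-order visits the left subtree, then the node, then the right subtree.
At A: no left child.
Visit A.
At A: go right to U.
  At U: go left to S.
    At S: no left child.
    Visit S.
    At S: go right to C.
      C is a leaf — visit C.
  Visit U.
  At U: go right to N.
    At N: no left child.
    Visit N.
    At N: go right to D.
      At D: go left to T.
        At T: go left to Z.
          At Z: go left to B.
            B is a leaf — visit B.
          Visit Z.
          At Z: no right child.
        Visit T.
        At T: go right to Q.
          At Q: no left child.
          Visit Q.
          At Q: go right to G.
            G is a leaf — visit G.
      Visit D.
      At D: go right to L.
        At L: no left child.
        Visit L.
        At L: go right to H.
          At H: no left child.
          Visit H.
          At H: go right to J.
            At J: go left to R.
              R is a leaf — visit R.
            Visit J.
            At J: no right child.
Full in-order sequence: A, S, C, U, N, B, Z, T, Q, G, D, L, H, R, J.

6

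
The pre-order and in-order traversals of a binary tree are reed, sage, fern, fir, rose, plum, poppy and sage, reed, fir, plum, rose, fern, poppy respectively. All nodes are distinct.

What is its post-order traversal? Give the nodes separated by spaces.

sage plum rose fir poppy fern reed

The first element of pre-order is the root; it splits in-order into left and right subtrees.
Root reed: left subtree has 1 node {sage}, right has 5 {fir, plum, rose, fern, poppy}.
  Root fern: left subtree has 3 nodes {fir, plum, rose}, right has 1 {poppy}.
    Root fir: left subtree has 0 nodes { }, right has 2 {plum, rose}.
      Root rose: left subtree has 1 node {plum}, right has 0 { }.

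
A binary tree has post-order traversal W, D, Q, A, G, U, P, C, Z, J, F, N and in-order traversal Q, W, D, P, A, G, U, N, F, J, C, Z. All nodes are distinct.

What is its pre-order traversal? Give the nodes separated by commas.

N, P, Q, D, W, U, G, A, F, J, Z, C

The last element of post-order is the root; it splits in-order into left and right subtrees.
Root N: left subtree has 7 nodes {Q, W, D, P, A, G, U}, right has 4 {F, J, C, Z}.
  Root P: left subtree has 3 nodes {Q, W, D}, right has 3 {A, G, U}.
    Root Q: left subtree has 0 nodes { }, right has 2 {W, D}.
      Root D: left subtree has 1 node {W}, right has 0 { }.
    Root U: left subtree has 2 nodes {A, G}, right has 0 { }.
      Root G: left subtree has 1 node {A}, right has 0 { }.
  Root F: left subtree has 0 nodes { }, right has 3 {J, C, Z}.
    Root J: left subtree has 0 nodes { }, right has 2 {C, Z}.
      Root Z: left subtree has 1 node {C}, right has 0 { }.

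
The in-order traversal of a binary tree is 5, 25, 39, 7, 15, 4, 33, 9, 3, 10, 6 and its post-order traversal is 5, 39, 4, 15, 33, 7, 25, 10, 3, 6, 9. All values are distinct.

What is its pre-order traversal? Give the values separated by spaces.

The last element of post-order is the root; it splits in-order into left and right subtrees.
Root 9: left subtree has 7 nodes {5, 25, 39, 7, 15, 4, 33}, right has 3 {3, 10, 6}.
  Root 25: left subtree has 1 node {5}, right has 5 {39, 7, 15, 4, 33}.
    Root 7: left subtree has 1 node {39}, right has 3 {15, 4, 33}.
      Root 33: left subtree has 2 nodes {15, 4}, right has 0 { }.
        Root 15: left subtree has 0 nodes { }, right has 1 {4}.
  Root 6: left subtree has 2 nodes {3, 10}, right has 0 { }.
    Root 3: left subtree has 0 nodes { }, right has 1 {10}.

9 25 5 7 39 33 15 4 6 3 10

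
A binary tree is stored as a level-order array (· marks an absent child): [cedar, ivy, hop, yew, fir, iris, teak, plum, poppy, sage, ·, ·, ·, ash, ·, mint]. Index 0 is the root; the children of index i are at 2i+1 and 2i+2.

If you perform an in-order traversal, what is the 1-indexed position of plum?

2

In-order visits the left subtree, then the node, then the right subtree.
At cedar: go left to ivy.
  At ivy: go left to yew.
    At yew: go left to plum.
      At plum: go left to mint.
        mint is a leaf — visit mint.
      Visit plum.
      At plum: no right child.
    Visit yew.
    At yew: go right to poppy.
      poppy is a leaf — visit poppy.
  Visit ivy.
  At ivy: go right to fir.
    At fir: go left to sage.
      sage is a leaf — visit sage.
    Visit fir.
    At fir: no right child.
Visit cedar.
At cedar: go right to hop.
  At hop: go left to iris.
    iris is a leaf — visit iris.
  Visit hop.
  At hop: go right to teak.
    At teak: go left to ash.
      ash is a leaf — visit ash.
    Visit teak.
    At teak: no right child.
Full in-order sequence: mint, plum, yew, poppy, ivy, sage, fir, cedar, iris, hop, ash, teak.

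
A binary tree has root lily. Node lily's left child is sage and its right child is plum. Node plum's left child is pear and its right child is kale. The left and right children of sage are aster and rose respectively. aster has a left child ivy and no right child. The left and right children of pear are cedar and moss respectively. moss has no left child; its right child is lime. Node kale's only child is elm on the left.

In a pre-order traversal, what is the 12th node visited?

Pre-order visits the node, then its left subtree, then its right subtree.
Visit lily.
At lily: go left to sage.
  Visit sage.
  At sage: go left to aster.
    Visit aster.
    At aster: go left to ivy.
      ivy is a leaf — visit ivy.
    At aster: no right child.
  At sage: go right to rose.
    rose is a leaf — visit rose.
At lily: go right to plum.
  Visit plum.
  At plum: go left to pear.
    Visit pear.
    At pear: go left to cedar.
      cedar is a leaf — visit cedar.
    At pear: go right to moss.
      Visit moss.
      At moss: no left child.
      At moss: go right to lime.
        lime is a leaf — visit lime.
  At plum: go right to kale.
    Visit kale.
    At kale: go left to elm.
      elm is a leaf — visit elm.
    At kale: no right child.
Full pre-order sequence: lily, sage, aster, ivy, rose, plum, pear, cedar, moss, lime, kale, elm.

elm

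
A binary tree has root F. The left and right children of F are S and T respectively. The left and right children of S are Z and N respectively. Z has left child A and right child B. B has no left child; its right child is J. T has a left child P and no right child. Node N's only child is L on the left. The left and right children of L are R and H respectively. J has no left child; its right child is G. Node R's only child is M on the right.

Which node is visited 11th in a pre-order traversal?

M

Pre-order visits the node, then its left subtree, then its right subtree.
Visit F.
At F: go left to S.
  Visit S.
  At S: go left to Z.
    Visit Z.
    At Z: go left to A.
      A is a leaf — visit A.
    At Z: go right to B.
      Visit B.
      At B: no left child.
      At B: go right to J.
        Visit J.
        At J: no left child.
        At J: go right to G.
          G is a leaf — visit G.
  At S: go right to N.
    Visit N.
    At N: go left to L.
      Visit L.
      At L: go left to R.
        Visit R.
        At R: no left child.
        At R: go right to M.
          M is a leaf — visit M.
      At L: go right to H.
        H is a leaf — visit H.
    At N: no right child.
At F: go right to T.
  Visit T.
  At T: go left to P.
    P is a leaf — visit P.
  At T: no right child.
Full pre-order sequence: F, S, Z, A, B, J, G, N, L, R, M, H, T, P.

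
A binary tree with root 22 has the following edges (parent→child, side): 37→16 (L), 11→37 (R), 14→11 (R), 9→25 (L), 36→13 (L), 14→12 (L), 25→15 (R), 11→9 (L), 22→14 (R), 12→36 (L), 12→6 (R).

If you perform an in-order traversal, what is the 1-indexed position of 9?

9

In-order visits the left subtree, then the node, then the right subtree.
At 22: no left child.
Visit 22.
At 22: go right to 14.
  At 14: go left to 12.
    At 12: go left to 36.
      At 36: go left to 13.
        13 is a leaf — visit 13.
      Visit 36.
      At 36: no right child.
    Visit 12.
    At 12: go right to 6.
      6 is a leaf — visit 6.
  Visit 14.
  At 14: go right to 11.
    At 11: go left to 9.
      At 9: go left to 25.
        At 25: no left child.
        Visit 25.
        At 25: go right to 15.
          15 is a leaf — visit 15.
      Visit 9.
      At 9: no right child.
    Visit 11.
    At 11: go right to 37.
      At 37: go left to 16.
        16 is a leaf — visit 16.
      Visit 37.
      At 37: no right child.
Full in-order sequence: 22, 13, 36, 12, 6, 14, 25, 15, 9, 11, 16, 37.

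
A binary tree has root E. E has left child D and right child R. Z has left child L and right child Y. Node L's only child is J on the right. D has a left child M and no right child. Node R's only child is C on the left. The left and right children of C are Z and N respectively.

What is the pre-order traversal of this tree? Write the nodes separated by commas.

E, D, M, R, C, Z, L, J, Y, N

Pre-order visits the node, then its left subtree, then its right subtree.
Visit E.
At E: go left to D.
  Visit D.
  At D: go left to M.
    M is a leaf — visit M.
  At D: no right child.
At E: go right to R.
  Visit R.
  At R: go left to C.
    Visit C.
    At C: go left to Z.
      Visit Z.
      At Z: go left to L.
        Visit L.
        At L: no left child.
        At L: go right to J.
          J is a leaf — visit J.
      At Z: go right to Y.
        Y is a leaf — visit Y.
    At C: go right to N.
      N is a leaf — visit N.
  At R: no right child.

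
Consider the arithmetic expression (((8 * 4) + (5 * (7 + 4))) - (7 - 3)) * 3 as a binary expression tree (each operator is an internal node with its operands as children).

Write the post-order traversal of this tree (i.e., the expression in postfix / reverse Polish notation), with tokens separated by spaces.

Post-order on an expression tree gives postfix notation: for each operator, emit left operand, right operand, then the operator.

8 4 * 5 7 4 + * + 7 3 - - 3 *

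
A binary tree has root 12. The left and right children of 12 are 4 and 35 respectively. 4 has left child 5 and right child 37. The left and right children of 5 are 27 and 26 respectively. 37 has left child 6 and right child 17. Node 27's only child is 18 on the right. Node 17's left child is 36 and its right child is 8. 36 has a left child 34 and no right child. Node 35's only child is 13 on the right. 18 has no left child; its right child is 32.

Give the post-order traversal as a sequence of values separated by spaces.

Post-order visits the left subtree, then the right subtree, then the node.
At 12: go left to 4.
  At 4: go left to 5.
    At 5: go left to 27.
      At 27: no left child.
      At 27: go right to 18.
        At 18: no left child.
        At 18: go right to 32.
          32 is a leaf — visit 32.
        Visit 18.
      Visit 27.
    At 5: go right to 26.
      26 is a leaf — visit 26.
    Visit 5.
  At 4: go right to 37.
    At 37: go left to 6.
      6 is a leaf — visit 6.
    At 37: go right to 17.
      At 17: go left to 36.
        At 36: go left to 34.
          34 is a leaf — visit 34.
        At 36: no right child.
        Visit 36.
      At 17: go right to 8.
        8 is a leaf — visit 8.
      Visit 17.
    Visit 37.
  Visit 4.
At 12: go right to 35.
  At 35: no left child.
  At 35: go right to 13.
    13 is a leaf — visit 13.
  Visit 35.
Visit 12.

32 18 27 26 5 6 34 36 8 17 37 4 13 35 12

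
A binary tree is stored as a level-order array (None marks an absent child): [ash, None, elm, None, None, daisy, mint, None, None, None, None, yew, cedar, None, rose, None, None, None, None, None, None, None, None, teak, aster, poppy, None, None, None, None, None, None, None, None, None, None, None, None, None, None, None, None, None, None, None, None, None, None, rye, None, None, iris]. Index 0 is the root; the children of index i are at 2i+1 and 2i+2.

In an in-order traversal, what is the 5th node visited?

aster

In-order visits the left subtree, then the node, then the right subtree.
At ash: no left child.
Visit ash.
At ash: go right to elm.
  At elm: go left to daisy.
    At daisy: go left to yew.
      At yew: go left to teak.
        At teak: no left child.
        Visit teak.
        At teak: go right to rye.
          rye is a leaf — visit rye.
      Visit yew.
      At yew: go right to aster.
        aster is a leaf — visit aster.
    Visit daisy.
    At daisy: go right to cedar.
      At cedar: go left to poppy.
        At poppy: go left to iris.
          iris is a leaf — visit iris.
        Visit poppy.
        At poppy: no right child.
      Visit cedar.
      At cedar: no right child.
  Visit elm.
  At elm: go right to mint.
    At mint: no left child.
    Visit mint.
    At mint: go right to rose.
      rose is a leaf — visit rose.
Full in-order sequence: ash, teak, rye, yew, aster, daisy, iris, poppy, cedar, elm, mint, rose.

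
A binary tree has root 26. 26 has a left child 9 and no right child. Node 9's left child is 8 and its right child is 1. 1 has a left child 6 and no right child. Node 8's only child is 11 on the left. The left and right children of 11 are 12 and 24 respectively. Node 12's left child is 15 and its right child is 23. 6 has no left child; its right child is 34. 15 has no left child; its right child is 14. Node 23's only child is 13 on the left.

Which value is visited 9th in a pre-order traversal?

Pre-order visits the node, then its left subtree, then its right subtree.
Visit 26.
At 26: go left to 9.
  Visit 9.
  At 9: go left to 8.
    Visit 8.
    At 8: go left to 11.
      Visit 11.
      At 11: go left to 12.
        Visit 12.
        At 12: go left to 15.
          Visit 15.
          At 15: no left child.
          At 15: go right to 14.
            14 is a leaf — visit 14.
        At 12: go right to 23.
          Visit 23.
          At 23: go left to 13.
            13 is a leaf — visit 13.
          At 23: no right child.
      At 11: go right to 24.
        24 is a leaf — visit 24.
    At 8: no right child.
  At 9: go right to 1.
    Visit 1.
    At 1: go left to 6.
      Visit 6.
      At 6: no left child.
      At 6: go right to 34.
        34 is a leaf — visit 34.
    At 1: no right child.
At 26: no right child.
Full pre-order sequence: 26, 9, 8, 11, 12, 15, 14, 23, 13, 24, 1, 6, 34.

13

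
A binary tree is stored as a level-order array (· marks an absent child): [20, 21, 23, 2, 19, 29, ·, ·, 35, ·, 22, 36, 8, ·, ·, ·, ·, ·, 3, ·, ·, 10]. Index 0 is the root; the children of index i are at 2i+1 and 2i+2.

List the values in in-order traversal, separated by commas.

2, 35, 3, 21, 19, 10, 22, 20, 36, 29, 8, 23

In-order visits the left subtree, then the node, then the right subtree.
At 20: go left to 21.
  At 21: go left to 2.
    At 2: no left child.
    Visit 2.
    At 2: go right to 35.
      At 35: no left child.
      Visit 35.
      At 35: go right to 3.
        3 is a leaf — visit 3.
  Visit 21.
  At 21: go right to 19.
    At 19: no left child.
    Visit 19.
    At 19: go right to 22.
      At 22: go left to 10.
        10 is a leaf — visit 10.
      Visit 22.
      At 22: no right child.
Visit 20.
At 20: go right to 23.
  At 23: go left to 29.
    At 29: go left to 36.
      36 is a leaf — visit 36.
    Visit 29.
    At 29: go right to 8.
      8 is a leaf — visit 8.
  Visit 23.
  At 23: no right child.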